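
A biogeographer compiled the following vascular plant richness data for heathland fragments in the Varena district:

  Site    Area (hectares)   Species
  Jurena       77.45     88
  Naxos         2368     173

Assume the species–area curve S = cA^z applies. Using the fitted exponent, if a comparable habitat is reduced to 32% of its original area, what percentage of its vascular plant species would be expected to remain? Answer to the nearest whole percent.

80%

z = ln(173/88) / ln(2368/77.45) = 0.6760 / 3.4202 = 0.1976
S_new/S_old = (A_new/A_old)^z = 0.32^0.1976 = exp(0.1976 × -1.1394) = 0.7984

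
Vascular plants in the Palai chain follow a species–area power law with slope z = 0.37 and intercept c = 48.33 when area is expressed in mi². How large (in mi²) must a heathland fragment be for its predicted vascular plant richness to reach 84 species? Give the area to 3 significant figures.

84 = 48.33 × A^0.37  ⇒  A^0.37 = 84/48.33 = 1.738
ln A = ln(1.738) / 0.37 = 0.5528 / 0.37 = 1.4940
A = e^1.4940 ≈ 4.455 mi²

4.45 mi²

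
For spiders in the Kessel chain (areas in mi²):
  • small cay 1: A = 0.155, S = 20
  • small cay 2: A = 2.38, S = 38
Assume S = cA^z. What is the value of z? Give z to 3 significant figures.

Taking logs: ln S = ln c + z ln A, so z = (ln S₂ − ln S₁)/(ln A₂ − ln A₁).
z = ln(38/20) / ln(2.38/0.155) = ln(1.9) / ln(15.35) = 0.6419 / 2.7314 = 0.2350

0.235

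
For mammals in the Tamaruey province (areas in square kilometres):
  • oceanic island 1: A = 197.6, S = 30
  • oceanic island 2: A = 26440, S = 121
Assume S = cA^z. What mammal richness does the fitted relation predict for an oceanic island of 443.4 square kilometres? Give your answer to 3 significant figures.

37.8

z = ln(121/30) / ln(26440/197.6) = 1.3946 / 4.8964 = 0.2848
c = 30 / 197.6^0.2848 = 30 / 4.507 = 6.656
S₃ = 6.656 × 443.4^0.2848 = 6.656 × 5.674 ≈ 37.77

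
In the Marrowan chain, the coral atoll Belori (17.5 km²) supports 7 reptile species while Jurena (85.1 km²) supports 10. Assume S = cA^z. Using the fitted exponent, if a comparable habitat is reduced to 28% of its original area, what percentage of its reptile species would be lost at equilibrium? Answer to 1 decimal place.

z = ln(10/7) / ln(85.1/17.5) = 0.3567 / 1.5816 = 0.2255
S_new/S_old = (A_new/A_old)^z = 0.28^0.2255 = exp(0.2255 × -1.2730) = 0.7505
Fraction lost = 1 − 0.7505 = 0.2495

25.0%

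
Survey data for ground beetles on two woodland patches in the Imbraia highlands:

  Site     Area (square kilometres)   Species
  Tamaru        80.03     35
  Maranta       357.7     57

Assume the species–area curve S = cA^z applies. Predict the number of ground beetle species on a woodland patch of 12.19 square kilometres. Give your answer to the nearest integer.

19

z = ln(57/35) / ln(357.7/80.03) = 0.4877 / 1.4973 = 0.3257
c = 35 / 80.03^0.3257 = 35 / 4.168 = 8.397
S₃ = 8.397 × 12.19^0.3257 = 8.397 × 2.258 ≈ 18.96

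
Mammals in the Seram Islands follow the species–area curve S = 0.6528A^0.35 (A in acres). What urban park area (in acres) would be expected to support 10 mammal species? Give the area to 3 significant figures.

10 = 0.6528 × A^0.35  ⇒  A^0.35 = 10/0.6528 = 15.32
ln A = ln(15.32) / 0.35 = 2.7291 / 0.35 = 7.7973
A = e^7.7973 ≈ 2434 acres

2430 acres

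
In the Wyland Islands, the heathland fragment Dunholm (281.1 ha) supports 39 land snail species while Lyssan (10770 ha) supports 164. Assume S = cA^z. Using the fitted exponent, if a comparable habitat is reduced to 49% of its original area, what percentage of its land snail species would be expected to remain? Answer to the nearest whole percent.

z = ln(164/39) / ln(10770/281.1) = 1.4363 / 3.6458 = 0.3940
S_new/S_old = (A_new/A_old)^z = 0.49^0.3940 = exp(0.3940 × -0.7133) = 0.755

76%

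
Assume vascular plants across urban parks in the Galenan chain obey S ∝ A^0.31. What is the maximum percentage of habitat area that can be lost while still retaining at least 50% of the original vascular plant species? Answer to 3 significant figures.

Need (A_new/A_old)^0.31 = 0.5, so A_new/A_old = 0.5^(1/0.31) = 0.5^3.226
ln(A_new/A_old) = ln 0.5 / 0.31 = -0.6931 / 0.31 = -2.2360
A_new/A_old = e^-2.2360 ≈ 0.1069
Fraction that can be lost = 1 − 0.1069 = 0.8931

89.3%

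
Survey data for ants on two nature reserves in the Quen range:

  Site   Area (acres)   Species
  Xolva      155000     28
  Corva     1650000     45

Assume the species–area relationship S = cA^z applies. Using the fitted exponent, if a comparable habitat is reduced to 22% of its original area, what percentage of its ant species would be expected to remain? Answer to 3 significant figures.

z = ln(45/28) / ln(1650000/155000) = 0.4745 / 2.3651 = 0.2006
S_new/S_old = (A_new/A_old)^z = 0.22^0.2006 = exp(0.2006 × -1.5141) = 0.738

73.8%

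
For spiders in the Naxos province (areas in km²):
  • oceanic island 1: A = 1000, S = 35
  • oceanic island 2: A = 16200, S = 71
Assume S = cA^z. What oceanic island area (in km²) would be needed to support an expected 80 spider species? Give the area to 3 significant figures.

z = ln(71/35) / ln(16200/1000) = 0.7073 / 2.7850 = 0.2540
c = 35 / 1000^0.2540 = 35 / 5.78 = 6.055
A = (80/6.055)^(1/0.2540) ⇒ ln A = ln(13.21)/0.2540 = 10.1627
A = e^10.1627 ≈ 25918 km²

25900 km²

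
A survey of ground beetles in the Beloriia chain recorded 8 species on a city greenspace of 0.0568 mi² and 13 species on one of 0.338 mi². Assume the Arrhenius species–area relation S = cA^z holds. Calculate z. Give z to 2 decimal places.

0.27

Taking logs: ln S = ln c + z ln A, so z = (ln S₂ − ln S₁)/(ln A₂ − ln A₁).
z = ln(13/8) / ln(0.338/0.0568) = ln(1.625) / ln(5.951) = 0.4855 / 1.7835 = 0.2722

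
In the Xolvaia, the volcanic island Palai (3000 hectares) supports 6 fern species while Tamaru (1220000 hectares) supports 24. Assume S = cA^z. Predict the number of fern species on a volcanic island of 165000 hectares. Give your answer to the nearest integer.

z = ln(24/6) / ln(1220000/3000) = 1.3863 / 6.0080 = 0.2307
c = 6 / 3000^0.2307 = 6 / 6.343 = 0.9459
S₃ = 0.9459 × 165000^0.2307 = 0.9459 × 15.99 ≈ 15.13

15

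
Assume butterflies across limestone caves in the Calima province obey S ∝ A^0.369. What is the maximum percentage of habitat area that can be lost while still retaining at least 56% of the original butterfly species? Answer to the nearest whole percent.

Need (A_new/A_old)^0.369 = 0.56, so A_new/A_old = 0.56^(1/0.369) = 0.56^2.71
ln(A_new/A_old) = ln 0.56 / 0.369 = -0.5798 / 0.369 = -1.5713
A_new/A_old = e^-1.5713 ≈ 0.2078
Fraction that can be lost = 1 − 0.2078 = 0.7922

79%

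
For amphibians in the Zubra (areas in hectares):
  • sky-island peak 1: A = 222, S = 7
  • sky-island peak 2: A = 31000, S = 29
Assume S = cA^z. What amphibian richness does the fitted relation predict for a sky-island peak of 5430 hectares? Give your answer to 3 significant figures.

z = ln(29/7) / ln(31000/222) = 1.4214 / 4.9391 = 0.2878
c = 7 / 222^0.2878 = 7 / 4.734 = 1.479
S₃ = 1.479 × 5430^0.2878 = 1.479 × 11.88 ≈ 17.57

17.6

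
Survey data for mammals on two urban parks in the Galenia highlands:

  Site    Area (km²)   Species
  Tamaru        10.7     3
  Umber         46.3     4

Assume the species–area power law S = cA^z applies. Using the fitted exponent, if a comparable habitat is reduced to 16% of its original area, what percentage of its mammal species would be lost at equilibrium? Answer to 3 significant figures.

z = ln(4/3) / ln(46.3/10.7) = 0.2877 / 1.4649 = 0.1964
S_new/S_old = (A_new/A_old)^z = 0.16^0.1964 = exp(0.1964 × -1.8326) = 0.6978
Fraction lost = 1 − 0.6978 = 0.3022

30.2%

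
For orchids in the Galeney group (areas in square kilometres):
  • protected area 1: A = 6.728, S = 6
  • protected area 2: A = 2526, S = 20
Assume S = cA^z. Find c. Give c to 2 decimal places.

z = ln(S₂/S₁) / ln(A₂/A₁) = ln(20/6) / ln(2526/6.728) = 1.2040 / 5.9281 = 0.2031
c = S₁ / A₁^z = 6 / 6.728^0.2031 = 6 / 1.473 = 4.074

4.07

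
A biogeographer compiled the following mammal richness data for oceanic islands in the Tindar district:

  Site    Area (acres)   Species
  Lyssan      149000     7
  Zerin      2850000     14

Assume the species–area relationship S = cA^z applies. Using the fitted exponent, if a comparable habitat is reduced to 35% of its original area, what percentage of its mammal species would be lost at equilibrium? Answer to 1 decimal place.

21.9%

z = ln(14/7) / ln(2850000/149000) = 0.6931 / 2.9511 = 0.2349
S_new/S_old = (A_new/A_old)^z = 0.35^0.2349 = exp(0.2349 × -1.0498) = 0.7815
Fraction lost = 1 − 0.7815 = 0.2185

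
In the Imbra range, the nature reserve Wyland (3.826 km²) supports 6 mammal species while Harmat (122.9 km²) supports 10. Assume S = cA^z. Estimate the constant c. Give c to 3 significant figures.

z = ln(S₂/S₁) / ln(A₂/A₁) = ln(10/6) / ln(122.9/3.826) = 0.5108 / 3.4696 = 0.1472
c = S₁ / A₁^z = 6 / 3.826^0.1472 = 6 / 1.218 = 4.924

4.92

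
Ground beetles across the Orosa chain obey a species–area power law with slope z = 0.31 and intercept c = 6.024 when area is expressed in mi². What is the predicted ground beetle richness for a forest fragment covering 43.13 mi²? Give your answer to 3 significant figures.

19.3

S = 6.024 × 43.13^0.31 = 6.024 × 3.212 ≈ 19.35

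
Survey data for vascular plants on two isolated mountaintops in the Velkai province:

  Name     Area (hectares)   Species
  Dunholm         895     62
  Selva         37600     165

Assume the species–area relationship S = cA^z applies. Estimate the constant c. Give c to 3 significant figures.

z = ln(S₂/S₁) / ln(A₂/A₁) = ln(165/62) / ln(37600/895) = 0.9788 / 3.7379 = 0.2619
c = S₁ / A₁^z = 62 / 895^0.2619 = 62 / 5.929 = 10.46

10.5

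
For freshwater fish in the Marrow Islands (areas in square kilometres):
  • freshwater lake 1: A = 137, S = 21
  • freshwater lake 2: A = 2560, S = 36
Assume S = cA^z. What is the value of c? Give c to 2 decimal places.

8.49

z = ln(S₂/S₁) / ln(A₂/A₁) = ln(36/21) / ln(2560/137) = 0.5390 / 2.9278 = 0.1841
c = S₁ / A₁^z = 21 / 137^0.1841 = 21 / 2.474 = 8.489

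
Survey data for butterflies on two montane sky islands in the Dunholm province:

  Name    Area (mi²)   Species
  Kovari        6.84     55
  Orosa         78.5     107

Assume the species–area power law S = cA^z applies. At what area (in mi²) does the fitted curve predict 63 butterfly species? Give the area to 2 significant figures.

z = ln(107/55) / ln(78.5/6.84) = 0.6655 / 2.4403 = 0.2727
c = 55 / 6.84^0.2727 = 55 / 1.689 = 32.56
A = (63/32.56)^(1/0.2727) ⇒ ln A = ln(1.935)/0.2727 = 2.4208
A = e^2.4208 ≈ 11.25 mi²

11 mi²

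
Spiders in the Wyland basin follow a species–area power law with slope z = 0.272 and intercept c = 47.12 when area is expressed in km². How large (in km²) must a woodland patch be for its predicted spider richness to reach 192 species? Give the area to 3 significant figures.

175 km²

192 = 47.12 × A^0.272  ⇒  A^0.272 = 192/47.12 = 4.075
ln A = ln(4.075) / 0.272 = 1.4048 / 0.272 = 5.1647
A = e^5.1647 ≈ 175 km²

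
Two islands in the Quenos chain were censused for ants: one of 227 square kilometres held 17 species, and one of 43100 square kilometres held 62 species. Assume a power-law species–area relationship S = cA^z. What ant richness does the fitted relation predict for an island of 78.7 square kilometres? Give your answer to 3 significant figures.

z = ln(62/17) / ln(43100/227) = 1.2939 / 5.2463 = 0.2466
c = 17 / 227^0.2466 = 17 / 3.811 = 4.46
S₃ = 4.46 × 78.7^0.2466 = 4.46 × 2.935 ≈ 13.09

13.1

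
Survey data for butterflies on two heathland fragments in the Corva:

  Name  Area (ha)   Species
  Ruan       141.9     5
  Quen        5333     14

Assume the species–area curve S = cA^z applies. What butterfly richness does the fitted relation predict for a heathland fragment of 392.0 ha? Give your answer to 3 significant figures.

z = ln(14/5) / ln(5333/141.9) = 1.0296 / 3.6265 = 0.2839
c = 5 / 141.9^0.2839 = 5 / 4.083 = 1.225
S₃ = 1.225 × 392^0.2839 = 1.225 × 5.448 ≈ 6.672

6.67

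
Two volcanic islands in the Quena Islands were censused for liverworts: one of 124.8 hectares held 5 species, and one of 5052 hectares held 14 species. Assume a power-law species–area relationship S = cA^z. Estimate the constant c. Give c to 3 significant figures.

1.31

z = ln(S₂/S₁) / ln(A₂/A₁) = ln(14/5) / ln(5052/124.8) = 1.0296 / 3.7008 = 0.2782
c = S₁ / A₁^z = 5 / 124.8^0.2782 = 5 / 3.83 = 1.305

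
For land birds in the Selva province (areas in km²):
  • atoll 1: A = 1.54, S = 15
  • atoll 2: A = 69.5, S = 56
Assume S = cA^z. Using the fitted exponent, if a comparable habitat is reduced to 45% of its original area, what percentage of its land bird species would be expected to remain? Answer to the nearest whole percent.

76%

z = ln(56/15) / ln(69.5/1.54) = 1.3173 / 3.8095 = 0.3458
S_new/S_old = (A_new/A_old)^z = 0.45^0.3458 = exp(0.3458 × -0.7985) = 0.7587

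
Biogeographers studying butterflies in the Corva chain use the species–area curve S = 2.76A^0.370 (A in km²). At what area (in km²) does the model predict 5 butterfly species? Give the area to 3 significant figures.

4.98 km²

5 = 2.76 × A^0.37  ⇒  A^0.37 = 5/2.76 = 1.812
ln A = ln(1.812) / 0.37 = 0.5942 / 0.37 = 1.6060
A = e^1.6060 ≈ 4.983 km²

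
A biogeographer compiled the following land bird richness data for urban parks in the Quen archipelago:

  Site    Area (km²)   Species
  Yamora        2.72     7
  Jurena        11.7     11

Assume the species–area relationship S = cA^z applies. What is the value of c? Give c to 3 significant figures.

z = ln(S₂/S₁) / ln(A₂/A₁) = ln(11/7) / ln(11.7/2.72) = 0.4520 / 1.4590 = 0.3098
c = S₁ / A₁^z = 7 / 2.72^0.3098 = 7 / 1.363 = 5.134

5.13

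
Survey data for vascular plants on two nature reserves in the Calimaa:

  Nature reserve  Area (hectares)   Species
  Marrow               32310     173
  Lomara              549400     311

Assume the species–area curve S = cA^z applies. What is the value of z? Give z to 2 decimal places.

Taking logs: ln S = ln c + z ln A, so z = (ln S₂ − ln S₁)/(ln A₂ − ln A₁).
z = ln(311/173) / ln(549400/32310) = ln(1.798) / ln(17) = 0.5865 / 2.8334 = 0.2070

0.21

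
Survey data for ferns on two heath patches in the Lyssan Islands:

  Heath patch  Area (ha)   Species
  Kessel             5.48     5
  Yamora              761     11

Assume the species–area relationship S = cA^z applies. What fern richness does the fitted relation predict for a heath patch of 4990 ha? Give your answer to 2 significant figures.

z = ln(11/5) / ln(761/5.48) = 0.7885 / 4.9335 = 0.1598
c = 5 / 5.48^0.1598 = 5 / 1.312 = 3.81
S₃ = 3.81 × 4990^0.1598 = 3.81 × 3.9 ≈ 14.86

15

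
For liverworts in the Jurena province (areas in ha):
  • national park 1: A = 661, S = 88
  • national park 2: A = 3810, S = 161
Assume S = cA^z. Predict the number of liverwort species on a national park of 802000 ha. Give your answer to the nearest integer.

1019

z = ln(161/88) / ln(3810/661) = 0.6041 / 1.7516 = 0.3449
c = 88 / 661^0.3449 = 88 / 9.388 = 9.374
S₃ = 9.374 × 802000^0.3449 = 9.374 × 108.7 ≈ 1019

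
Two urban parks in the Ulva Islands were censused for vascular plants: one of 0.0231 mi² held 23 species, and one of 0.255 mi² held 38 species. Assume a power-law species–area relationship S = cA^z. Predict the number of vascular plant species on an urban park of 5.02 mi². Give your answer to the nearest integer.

z = ln(38/23) / ln(0.255/0.0231) = 0.5021 / 2.4014 = 0.2091
c = 23 / 0.0231^0.2091 = 23 / 0.4548 = 50.57
S₃ = 50.57 × 5.02^0.2091 = 50.57 × 1.401 ≈ 70.85

71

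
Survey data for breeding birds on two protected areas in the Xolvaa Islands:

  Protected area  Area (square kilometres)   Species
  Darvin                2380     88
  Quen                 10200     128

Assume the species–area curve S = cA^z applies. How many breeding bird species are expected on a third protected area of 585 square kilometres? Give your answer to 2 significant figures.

61

z = ln(128/88) / ln(10200/2380) = 0.3747 / 1.4553 = 0.2575
c = 88 / 2380^0.2575 = 88 / 7.402 = 11.89
S₃ = 11.89 × 585^0.2575 = 11.89 × 5.158 ≈ 61.32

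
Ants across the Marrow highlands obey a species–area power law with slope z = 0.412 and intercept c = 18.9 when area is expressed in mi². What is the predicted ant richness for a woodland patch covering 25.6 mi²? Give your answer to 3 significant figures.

S = 18.9 × 25.6^0.412
ln S = ln 18.9 + 0.412 × ln 25.6 = 2.9392 + 0.412 × 3.2426 = 4.2751
S = e^4.2751 ≈ 71.89

71.9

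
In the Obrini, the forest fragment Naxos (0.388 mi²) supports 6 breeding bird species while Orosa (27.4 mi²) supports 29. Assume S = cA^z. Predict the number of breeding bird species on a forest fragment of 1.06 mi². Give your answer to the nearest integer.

9

z = ln(29/6) / ln(27.4/0.388) = 1.5755 / 4.2573 = 0.3701
c = 6 / 0.388^0.3701 = 6 / 0.7044 = 8.518
S₃ = 8.518 × 1.06^0.3701 = 8.518 × 1.022 ≈ 8.703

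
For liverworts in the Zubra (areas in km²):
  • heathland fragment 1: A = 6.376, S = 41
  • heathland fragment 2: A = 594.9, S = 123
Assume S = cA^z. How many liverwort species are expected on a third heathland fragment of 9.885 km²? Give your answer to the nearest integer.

46

z = ln(123/41) / ln(594.9/6.376) = 1.0986 / 4.5359 = 0.2422
c = 41 / 6.376^0.2422 = 41 / 1.566 = 26.18
S₃ = 26.18 × 9.885^0.2422 = 26.18 × 1.742 ≈ 45.59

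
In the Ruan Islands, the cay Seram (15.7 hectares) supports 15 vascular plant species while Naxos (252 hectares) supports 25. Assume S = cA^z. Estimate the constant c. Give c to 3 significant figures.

z = ln(S₂/S₁) / ln(A₂/A₁) = ln(25/15) / ln(252/15.7) = 0.5108 / 2.7758 = 0.1840
c = S₁ / A₁^z = 15 / 15.7^0.1840 = 15 / 1.66 = 9.037

9.04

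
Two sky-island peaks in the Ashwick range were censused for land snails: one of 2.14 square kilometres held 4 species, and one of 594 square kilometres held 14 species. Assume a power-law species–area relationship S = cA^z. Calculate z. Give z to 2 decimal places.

Taking logs: ln S = ln c + z ln A, so z = (ln S₂ − ln S₁)/(ln A₂ − ln A₁).
z = ln(14/4) / ln(594/2.14) = ln(3.5) / ln(277.6) = 1.2528 / 5.6261 = 0.2227

0.22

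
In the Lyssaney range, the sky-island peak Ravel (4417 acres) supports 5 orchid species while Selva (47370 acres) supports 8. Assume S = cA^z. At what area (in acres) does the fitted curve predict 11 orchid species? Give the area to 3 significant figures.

z = ln(8/5) / ln(47370/4417) = 0.4700 / 2.3725 = 0.1981
c = 5 / 4417^0.1981 = 5 / 5.274 = 0.9481
A = (11/0.9481)^(1/0.1981) ⇒ ln A = ln(11.6)/0.1981 = 12.3733
A = e^12.3733 ≈ 236396 acres

236000 acres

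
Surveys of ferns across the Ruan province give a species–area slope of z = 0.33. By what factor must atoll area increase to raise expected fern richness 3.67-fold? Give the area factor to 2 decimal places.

(A₂/A₁)^0.33 = 3.67, so A₂/A₁ = 3.67^(1/0.33) = 3.67^3.03
ln(A₂/A₁) = ln 3.67 / 0.33 = 1.3002 / 0.33 = 3.9400
A₂/A₁ = e^3.9400 ≈ 51.42

51.42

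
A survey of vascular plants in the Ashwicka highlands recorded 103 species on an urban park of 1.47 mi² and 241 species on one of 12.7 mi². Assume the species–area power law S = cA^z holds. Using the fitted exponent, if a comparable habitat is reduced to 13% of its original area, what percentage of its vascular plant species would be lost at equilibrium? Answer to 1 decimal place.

55.3%

z = ln(241/103) / ln(12.7/1.47) = 0.8501 / 2.1563 = 0.3942
S_new/S_old = (A_new/A_old)^z = 0.13^0.3942 = exp(0.3942 × -2.0402) = 0.4474
Fraction lost = 1 − 0.4474 = 0.5526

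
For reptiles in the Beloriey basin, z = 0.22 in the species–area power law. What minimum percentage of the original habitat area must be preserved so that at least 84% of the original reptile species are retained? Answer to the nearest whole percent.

45%

Need (A_new/A_old)^0.22 = 0.84, so A_new/A_old = 0.84^(1/0.22) = 0.84^4.545
ln(A_new/A_old) = ln 0.84 / 0.22 = -0.1744 / 0.22 = -0.7925
A_new/A_old = e^-0.7925 ≈ 0.4527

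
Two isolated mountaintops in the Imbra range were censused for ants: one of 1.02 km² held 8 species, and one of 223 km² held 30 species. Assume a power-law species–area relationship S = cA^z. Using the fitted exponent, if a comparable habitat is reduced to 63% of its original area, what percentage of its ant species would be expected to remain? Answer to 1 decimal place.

89.3%

z = ln(30/8) / ln(223/1.02) = 1.3218 / 5.3874 = 0.2453
S_new/S_old = (A_new/A_old)^z = 0.63^0.2453 = exp(0.2453 × -0.4620) = 0.8928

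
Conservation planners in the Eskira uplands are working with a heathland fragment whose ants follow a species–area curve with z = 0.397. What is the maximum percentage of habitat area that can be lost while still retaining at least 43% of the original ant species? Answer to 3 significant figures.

Need (A_new/A_old)^0.397 = 0.43, so A_new/A_old = 0.43^(1/0.397) = 0.43^2.519
ln(A_new/A_old) = ln 0.43 / 0.397 = -0.8440 / 0.397 = -2.1259
A_new/A_old = e^-2.1259 ≈ 0.1193
Fraction that can be lost = 1 − 0.1193 = 0.8807

88.1%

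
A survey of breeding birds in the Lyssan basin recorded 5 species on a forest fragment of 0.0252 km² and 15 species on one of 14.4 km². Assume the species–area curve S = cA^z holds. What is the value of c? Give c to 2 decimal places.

9.45

z = ln(S₂/S₁) / ln(A₂/A₁) = ln(15/5) / ln(14.4/0.0252) = 1.0986 / 6.3481 = 0.1731
c = S₁ / A₁^z = 5 / 0.0252^0.1731 = 5 / 0.5289 = 9.454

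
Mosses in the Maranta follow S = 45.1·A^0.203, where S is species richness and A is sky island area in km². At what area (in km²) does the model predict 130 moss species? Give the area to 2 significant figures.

130 = 45.1 × A^0.203  ⇒  A^0.203 = 130/45.1 = 2.882
ln A = ln(2.882) / 0.203 = 1.0587 / 0.203 = 5.2150
A = e^5.2150 ≈ 184 km²

180 km²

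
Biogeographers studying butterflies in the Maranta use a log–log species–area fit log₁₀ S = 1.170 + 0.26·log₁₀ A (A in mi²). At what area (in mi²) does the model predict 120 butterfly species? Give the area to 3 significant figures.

120 = 14.79 × A^0.26  ⇒  A^0.26 = 120/14.79 = 8.113
ln A = ln(8.113) / 0.26 = 2.0935 / 0.26 = 8.0518
A = e^8.0518 ≈ 3139 mi²

3140 mi²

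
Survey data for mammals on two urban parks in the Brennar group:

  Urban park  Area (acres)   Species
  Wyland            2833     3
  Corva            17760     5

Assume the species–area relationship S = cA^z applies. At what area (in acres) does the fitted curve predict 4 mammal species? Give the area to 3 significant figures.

7970 acres

z = ln(5/3) / ln(17760/2833) = 0.5108 / 1.8356 = 0.2783
c = 3 / 2833^0.2783 = 3 / 9.135 = 0.3284
A = (4/0.3284)^(1/0.2783) ⇒ ln A = ln(12.18)/0.2783 = 8.9829
A = e^8.9829 ≈ 7965 acres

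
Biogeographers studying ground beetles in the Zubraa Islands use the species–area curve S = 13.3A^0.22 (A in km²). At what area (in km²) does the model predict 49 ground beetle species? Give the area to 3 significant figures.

49 = 13.3 × A^0.22  ⇒  A^0.22 = 49/13.3 = 3.684
ln A = ln(3.684) / 0.22 = 1.3041 / 0.22 = 5.9275
A = e^5.9275 ≈ 375.2 km²

375 km²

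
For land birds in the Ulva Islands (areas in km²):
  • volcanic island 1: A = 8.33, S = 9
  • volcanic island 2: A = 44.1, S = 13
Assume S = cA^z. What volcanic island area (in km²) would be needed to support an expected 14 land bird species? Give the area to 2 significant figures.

z = ln(13/9) / ln(44.1/8.33) = 0.3677 / 1.6666 = 0.2206
c = 9 / 8.33^0.2206 = 9 / 1.596 = 5.638
A = (14/5.638)^(1/0.2206) ⇒ ln A = ln(2.483)/0.2206 = 4.1223
A = e^4.1223 ≈ 61.7 km²

62 km²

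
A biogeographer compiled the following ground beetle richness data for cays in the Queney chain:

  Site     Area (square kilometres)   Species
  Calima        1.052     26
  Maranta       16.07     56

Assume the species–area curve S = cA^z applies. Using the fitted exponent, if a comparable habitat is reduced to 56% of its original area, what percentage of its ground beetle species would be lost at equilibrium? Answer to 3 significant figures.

15.1%

z = ln(56/26) / ln(16.07/1.052) = 0.7673 / 2.7263 = 0.2814
S_new/S_old = (A_new/A_old)^z = 0.56^0.2814 = exp(0.2814 × -0.5798) = 0.8494
Fraction lost = 1 − 0.8494 = 0.1506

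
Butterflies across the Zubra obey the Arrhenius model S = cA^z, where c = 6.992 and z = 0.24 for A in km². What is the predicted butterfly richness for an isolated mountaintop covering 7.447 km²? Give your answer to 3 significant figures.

11.3

S = 6.992 × 7.447^0.24
ln S = ln 6.992 + 0.24 × ln 7.447 = 1.9448 + 0.24 × 2.0078 = 2.4266
S = e^2.4266 ≈ 11.32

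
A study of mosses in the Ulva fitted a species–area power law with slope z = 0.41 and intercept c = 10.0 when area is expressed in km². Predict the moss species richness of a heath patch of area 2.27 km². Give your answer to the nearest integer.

14

S = 10 × 2.27^0.41 = 10 × 1.399 ≈ 13.99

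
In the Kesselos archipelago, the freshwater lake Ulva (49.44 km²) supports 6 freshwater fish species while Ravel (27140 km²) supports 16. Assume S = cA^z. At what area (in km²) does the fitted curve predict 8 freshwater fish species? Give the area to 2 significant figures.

z = ln(16/6) / ln(27140/49.44) = 0.9808 / 6.3080 = 0.1555
c = 6 / 49.44^0.1555 = 6 / 1.834 = 3.271
A = (8/3.271)^(1/0.1555) ⇒ ln A = ln(2.445)/0.1555 = 5.7509
A = e^5.7509 ≈ 314.5 km²

310 km²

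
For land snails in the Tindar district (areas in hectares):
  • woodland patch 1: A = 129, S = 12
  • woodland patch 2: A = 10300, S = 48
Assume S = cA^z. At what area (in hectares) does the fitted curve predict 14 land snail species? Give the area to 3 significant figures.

210 hectares

z = ln(48/12) / ln(10300/129) = 1.3863 / 4.3801 = 0.3165
c = 12 / 129^0.3165 = 12 / 4.656 = 2.577
A = (14/2.577)^(1/0.3165) ⇒ ln A = ln(5.432)/0.3165 = 5.3469
A = e^5.3469 ≈ 209.9 hectares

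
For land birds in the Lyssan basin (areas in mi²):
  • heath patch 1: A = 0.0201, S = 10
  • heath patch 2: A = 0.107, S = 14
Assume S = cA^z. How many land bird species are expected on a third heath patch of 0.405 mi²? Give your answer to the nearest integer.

z = ln(14/10) / ln(0.107/0.0201) = 0.3365 / 1.6721 = 0.2012
c = 10 / 0.0201^0.2012 = 10 / 0.4556 = 21.95
S₃ = 21.95 × 0.405^0.2012 = 21.95 × 0.8337 ≈ 18.3

18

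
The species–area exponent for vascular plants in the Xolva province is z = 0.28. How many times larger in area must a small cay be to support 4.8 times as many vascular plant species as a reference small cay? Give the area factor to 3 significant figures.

271

(A₂/A₁)^0.28 = 4.8, so A₂/A₁ = 4.8^(1/0.28) = 4.8^3.571
ln(A₂/A₁) = ln 4.8 / 0.28 = 1.5686 / 0.28 = 5.6022
A₂/A₁ = e^5.6022 ≈ 271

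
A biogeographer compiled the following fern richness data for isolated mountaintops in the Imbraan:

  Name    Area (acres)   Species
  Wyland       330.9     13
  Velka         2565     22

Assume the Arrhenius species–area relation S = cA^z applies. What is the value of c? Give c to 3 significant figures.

z = ln(S₂/S₁) / ln(A₂/A₁) = ln(22/13) / ln(2565/330.9) = 0.5261 / 2.0479 = 0.2569
c = S₁ / A₁^z = 13 / 330.9^0.2569 = 13 / 4.439 = 2.929

2.93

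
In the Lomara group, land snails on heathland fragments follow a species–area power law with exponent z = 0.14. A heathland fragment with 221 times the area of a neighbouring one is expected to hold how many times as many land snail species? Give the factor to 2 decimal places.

2.13

S₂/S₁ = (A₂/A₁)^z = 221^0.14
ln(S₂/S₁) = 0.14 × ln 221 = 0.14 × 5.3982 = 0.7557
S₂/S₁ = e^0.7557 ≈ 2.129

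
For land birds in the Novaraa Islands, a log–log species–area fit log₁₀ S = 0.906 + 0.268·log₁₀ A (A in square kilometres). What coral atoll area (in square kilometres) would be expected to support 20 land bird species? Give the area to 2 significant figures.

20 = 8.054 × A^0.268  ⇒  A^0.268 = 20/8.054 = 2.483
ln A = ln(2.483) / 0.268 = 0.9096 / 0.268 = 3.3940
A = e^3.3940 ≈ 29.78 square kilometres

30 square kilometres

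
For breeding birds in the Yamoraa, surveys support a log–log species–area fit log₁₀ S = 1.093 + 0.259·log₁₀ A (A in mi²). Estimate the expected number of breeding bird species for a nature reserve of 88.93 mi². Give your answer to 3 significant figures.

S = 12.39 × 88.93^0.259
ln S = ln 12.39 + 0.259 × ln 88.93 = 2.5167 + 0.259 × 4.4878 = 3.6791
S = e^3.6791 ≈ 39.61

39.6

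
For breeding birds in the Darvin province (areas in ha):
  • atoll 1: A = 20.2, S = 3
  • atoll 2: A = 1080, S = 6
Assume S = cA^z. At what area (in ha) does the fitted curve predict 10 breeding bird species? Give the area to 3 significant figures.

z = ln(6/3) / ln(1080/20.2) = 0.6931 / 3.9790 = 0.1742
c = 3 / 20.2^0.1742 = 3 / 1.688 = 1.777
A = (10/1.777)^(1/0.1742) ⇒ ln A = ln(5.627)/0.1742 = 9.9171
A = e^9.9171 ≈ 20275 ha

20300 ha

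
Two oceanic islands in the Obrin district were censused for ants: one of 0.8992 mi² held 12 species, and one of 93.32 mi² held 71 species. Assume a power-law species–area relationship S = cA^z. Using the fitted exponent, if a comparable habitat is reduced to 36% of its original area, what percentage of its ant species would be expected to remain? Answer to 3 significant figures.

z = ln(71/12) / ln(93.32/0.8992) = 1.7778 / 4.6423 = 0.3830
S_new/S_old = (A_new/A_old)^z = 0.36^0.3830 = exp(0.3830 × -1.0217) = 0.6762

67.6%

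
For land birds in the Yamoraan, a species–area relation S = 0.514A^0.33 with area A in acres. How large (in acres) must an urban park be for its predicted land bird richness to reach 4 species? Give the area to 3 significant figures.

4 = 0.514 × A^0.33  ⇒  A^0.33 = 4/0.514 = 7.782
ln A = ln(7.782) / 0.33 = 2.0518 / 0.33 = 6.2177
A = e^6.2177 ≈ 501.5 acres

502 acres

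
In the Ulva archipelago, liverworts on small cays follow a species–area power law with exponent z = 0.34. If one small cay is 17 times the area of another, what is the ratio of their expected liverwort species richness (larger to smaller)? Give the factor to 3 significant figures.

S₂/S₁ = (A₂/A₁)^z = 17^0.34
ln(S₂/S₁) = 0.34 × ln 17 = 0.34 × 2.8332 = 0.9633
S₂/S₁ = e^0.9633 ≈ 2.62

2.62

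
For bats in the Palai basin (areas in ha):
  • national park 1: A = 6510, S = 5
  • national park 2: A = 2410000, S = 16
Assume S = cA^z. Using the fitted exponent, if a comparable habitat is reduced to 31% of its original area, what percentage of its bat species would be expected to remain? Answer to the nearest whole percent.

z = ln(16/5) / ln(2410000/6510) = 1.1632 / 5.9140 = 0.1967
S_new/S_old = (A_new/A_old)^z = 0.31^0.1967 = exp(0.1967 × -1.1712) = 0.7943

79%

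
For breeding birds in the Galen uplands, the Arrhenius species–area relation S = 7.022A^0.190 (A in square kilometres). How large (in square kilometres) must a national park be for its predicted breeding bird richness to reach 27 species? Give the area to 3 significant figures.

1200 square kilometres

27 = 7.022 × A^0.19  ⇒  A^0.19 = 27/7.022 = 3.845
ln A = ln(3.845) / 0.19 = 1.3468 / 0.19 = 7.0884
A = e^7.0884 ≈ 1198 square kilometres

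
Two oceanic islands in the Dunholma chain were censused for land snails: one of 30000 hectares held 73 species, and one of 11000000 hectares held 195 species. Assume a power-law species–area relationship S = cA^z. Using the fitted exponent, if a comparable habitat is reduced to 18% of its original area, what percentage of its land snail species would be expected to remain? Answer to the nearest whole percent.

z = ln(195/73) / ln(11000000/30000) = 0.9825 / 5.9045 = 0.1664
S_new/S_old = (A_new/A_old)^z = 0.18^0.1664 = exp(0.1664 × -1.7148) = 0.7517

75%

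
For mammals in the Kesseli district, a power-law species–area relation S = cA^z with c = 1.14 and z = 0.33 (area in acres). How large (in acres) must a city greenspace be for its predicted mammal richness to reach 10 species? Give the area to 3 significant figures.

721 acres

10 = 1.14 × A^0.33  ⇒  A^0.33 = 10/1.14 = 8.772
ln A = ln(8.772) / 0.33 = 2.1716 / 0.33 = 6.5805
A = e^6.5805 ≈ 720.9 acres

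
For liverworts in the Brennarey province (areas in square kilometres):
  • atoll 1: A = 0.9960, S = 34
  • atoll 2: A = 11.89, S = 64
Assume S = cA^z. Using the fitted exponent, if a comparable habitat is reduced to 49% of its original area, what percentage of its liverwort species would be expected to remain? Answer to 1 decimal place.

z = ln(64/34) / ln(11.89/0.996) = 0.6325 / 2.4797 = 0.2551
S_new/S_old = (A_new/A_old)^z = 0.49^0.2551 = exp(0.2551 × -0.7133) = 0.8336

83.4%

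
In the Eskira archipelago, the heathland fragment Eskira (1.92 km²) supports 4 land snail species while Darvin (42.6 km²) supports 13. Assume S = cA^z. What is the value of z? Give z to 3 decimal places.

Taking logs: ln S = ln c + z ln A, so z = (ln S₂ − ln S₁)/(ln A₂ − ln A₁).
z = ln(13/4) / ln(42.6/1.92) = ln(3.25) / ln(22.19) = 1.1787 / 3.0995 = 0.3803

0.380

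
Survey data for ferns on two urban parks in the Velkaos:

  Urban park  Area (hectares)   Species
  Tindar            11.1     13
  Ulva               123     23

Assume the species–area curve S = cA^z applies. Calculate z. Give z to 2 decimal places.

0.24

Taking logs: ln S = ln c + z ln A, so z = (ln S₂ − ln S₁)/(ln A₂ − ln A₁).
z = ln(23/13) / ln(123/11.1) = ln(1.769) / ln(11.08) = 0.5705 / 2.4052 = 0.2372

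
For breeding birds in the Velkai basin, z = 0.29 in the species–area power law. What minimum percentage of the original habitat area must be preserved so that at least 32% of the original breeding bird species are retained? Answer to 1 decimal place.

2.0%

Need (A_new/A_old)^0.29 = 0.32, so A_new/A_old = 0.32^(1/0.29) = 0.32^3.448
ln(A_new/A_old) = ln 0.32 / 0.29 = -1.1394 / 0.29 = -3.9291
A_new/A_old = e^-3.9291 ≈ 0.01966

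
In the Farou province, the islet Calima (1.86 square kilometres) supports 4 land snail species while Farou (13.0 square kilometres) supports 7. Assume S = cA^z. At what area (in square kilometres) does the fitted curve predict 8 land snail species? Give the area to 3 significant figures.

z = ln(7/4) / ln(13/1.86) = 0.5596 / 1.9444 = 0.2878
c = 4 / 1.86^0.2878 = 4 / 1.196 = 3.346
A = (8/3.346)^(1/0.2878) ⇒ ln A = ln(2.391)/0.2878 = 3.0289
A = e^3.0289 ≈ 20.67 square kilometres

20.7 square kilometres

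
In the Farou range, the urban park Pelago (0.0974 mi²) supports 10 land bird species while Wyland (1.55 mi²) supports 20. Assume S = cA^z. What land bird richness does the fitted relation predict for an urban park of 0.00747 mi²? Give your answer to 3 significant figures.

z = ln(20/10) / ln(1.55/0.0974) = 0.6931 / 2.7672 = 0.2505
c = 10 / 0.0974^0.2505 = 10 / 0.558 = 17.92
S₃ = 17.92 × 0.00747^0.2505 = 17.92 × 0.2933 ≈ 5.256

5.26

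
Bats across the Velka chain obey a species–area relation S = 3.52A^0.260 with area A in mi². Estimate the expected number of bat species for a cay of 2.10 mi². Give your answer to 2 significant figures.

S = 3.52 × 2.1^0.26
ln S = ln 3.52 + 0.26 × ln 2.1 = 1.2585 + 0.26 × 0.7419 = 1.4514
S = e^1.4514 ≈ 4.269

4.3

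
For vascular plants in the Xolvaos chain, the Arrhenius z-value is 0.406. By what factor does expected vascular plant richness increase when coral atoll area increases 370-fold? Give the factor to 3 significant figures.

S₂/S₁ = (A₂/A₁)^z = 370^0.406
ln(S₂/S₁) = 0.406 × ln 370 = 0.406 × 5.9135 = 2.4009
S₂/S₁ = e^2.4009 ≈ 11.03

11.0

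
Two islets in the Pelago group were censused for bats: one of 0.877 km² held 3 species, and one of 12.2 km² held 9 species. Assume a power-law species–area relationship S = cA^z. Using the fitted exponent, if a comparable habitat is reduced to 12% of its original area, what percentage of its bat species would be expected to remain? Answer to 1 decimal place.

41.3%

z = ln(9/3) / ln(12.2/0.877) = 1.0986 / 2.6327 = 0.4173
S_new/S_old = (A_new/A_old)^z = 0.12^0.4173 = exp(0.4173 × -2.1203) = 0.4128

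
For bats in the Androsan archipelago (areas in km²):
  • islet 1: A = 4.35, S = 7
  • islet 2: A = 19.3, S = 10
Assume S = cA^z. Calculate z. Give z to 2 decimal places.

0.24

Taking logs: ln S = ln c + z ln A, so z = (ln S₂ − ln S₁)/(ln A₂ − ln A₁).
z = ln(10/7) / ln(19.3/4.35) = ln(1.429) / ln(4.437) = 0.3567 / 1.4899 = 0.2394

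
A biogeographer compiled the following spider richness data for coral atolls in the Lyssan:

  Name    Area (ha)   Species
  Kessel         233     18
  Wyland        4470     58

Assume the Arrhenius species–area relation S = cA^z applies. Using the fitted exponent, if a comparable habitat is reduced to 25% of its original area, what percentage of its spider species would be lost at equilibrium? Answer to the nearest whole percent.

z = ln(58/18) / ln(4470/233) = 1.1701 / 2.9541 = 0.3961
S_new/S_old = (A_new/A_old)^z = 0.25^0.3961 = exp(0.3961 × -1.3863) = 0.5775
Fraction lost = 1 − 0.5775 = 0.4225

42%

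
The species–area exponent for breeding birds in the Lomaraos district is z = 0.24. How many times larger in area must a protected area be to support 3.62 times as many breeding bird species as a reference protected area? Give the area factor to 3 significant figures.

(A₂/A₁)^0.24 = 3.62, so A₂/A₁ = 3.62^(1/0.24) = 3.62^4.167
ln(A₂/A₁) = ln 3.62 / 0.24 = 1.2865 / 0.24 = 5.3603
A₂/A₁ = e^5.3603 ≈ 212.8

213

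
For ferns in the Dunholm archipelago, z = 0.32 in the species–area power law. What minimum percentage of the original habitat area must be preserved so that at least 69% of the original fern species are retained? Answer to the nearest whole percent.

31%

Need (A_new/A_old)^0.32 = 0.69, so A_new/A_old = 0.69^(1/0.32) = 0.69^3.125
ln(A_new/A_old) = ln 0.69 / 0.32 = -0.3711 / 0.32 = -1.1596
A_new/A_old = e^-1.1596 ≈ 0.3136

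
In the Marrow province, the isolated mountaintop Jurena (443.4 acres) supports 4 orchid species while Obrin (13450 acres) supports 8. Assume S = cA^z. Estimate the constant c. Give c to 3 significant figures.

1.16

z = ln(S₂/S₁) / ln(A₂/A₁) = ln(8/4) / ln(13450/443.4) = 0.6931 / 3.4123 = 0.2031
c = S₁ / A₁^z = 4 / 443.4^0.2031 = 4 / 3.449 = 1.16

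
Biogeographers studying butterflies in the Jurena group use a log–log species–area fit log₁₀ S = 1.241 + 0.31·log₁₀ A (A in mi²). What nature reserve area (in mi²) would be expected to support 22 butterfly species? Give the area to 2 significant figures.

22 = 17.42 × A^0.31  ⇒  A^0.31 = 22/17.42 = 1.263
ln A = ln(1.263) / 0.31 = 0.2335 / 0.31 = 0.7533
A = e^0.7533 ≈ 2.124 mi²

2.1 mi²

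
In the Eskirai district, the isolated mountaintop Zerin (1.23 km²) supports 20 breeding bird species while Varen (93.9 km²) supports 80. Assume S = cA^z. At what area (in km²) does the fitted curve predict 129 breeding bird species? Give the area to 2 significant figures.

z = ln(80/20) / ln(93.9/1.23) = 1.3863 / 4.3352 = 0.3198
c = 20 / 1.23^0.3198 = 20 / 1.068 = 18.72
A = (129/18.72)^(1/0.3198) ⇒ ln A = ln(6.891)/0.3198 = 6.0364
A = e^6.0364 ≈ 418.4 km²

420 km²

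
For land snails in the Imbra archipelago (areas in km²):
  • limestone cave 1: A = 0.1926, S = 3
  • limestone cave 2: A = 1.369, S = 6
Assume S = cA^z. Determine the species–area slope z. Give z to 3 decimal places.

0.353

Taking logs: ln S = ln c + z ln A, so z = (ln S₂ − ln S₁)/(ln A₂ − ln A₁).
z = ln(6/3) / ln(1.369/0.1926) = ln(2) / ln(7.108) = 0.6931 / 1.9612 = 0.3534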